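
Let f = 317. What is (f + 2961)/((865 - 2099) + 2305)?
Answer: 3278/1071 ≈ 3.0607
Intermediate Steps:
(f + 2961)/((865 - 2099) + 2305) = (317 + 2961)/((865 - 2099) + 2305) = 3278/(-1234 + 2305) = 3278/1071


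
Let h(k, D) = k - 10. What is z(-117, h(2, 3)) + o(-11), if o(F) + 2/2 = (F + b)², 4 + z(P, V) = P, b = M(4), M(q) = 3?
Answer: -58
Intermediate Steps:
h(k, D) = -10 + k
b = 3
z(P, V) = -4 + P
o(F) = -1 + (3 + F)² (o(F) = -1 + (F + 3)² = -1 + (3 + F)²)
z(-117, h(2, 3)) + o(-11) = (-4 - 117) + (-1 + (3 - 11)²) = -121 + (-1 + (-8)²) = -121 + (-1 + 64) = -121 + 63 = -58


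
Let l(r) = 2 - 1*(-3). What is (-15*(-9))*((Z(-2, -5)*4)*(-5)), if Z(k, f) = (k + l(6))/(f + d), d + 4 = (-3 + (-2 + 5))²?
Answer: 900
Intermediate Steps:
l(r) = 5 (l(r) = 2 + 3 = 5)
d = -4 (d = -4 + (-3 + (-2 + 5))² = -4 + (-3 + 3)² = -4 + 0² = -4 + 0 = -4)
Z(k, f) = (5 + k)/(-4 + f) (Z(k, f) = (k + 5)/(f - 4) = (5 + k)/(-4 + f))
(-15*(-9))*((Z(-2, -5)*4)*(-5)) = (-15*(-9))*((((5 - 2)/(-4 - 5))*4)*(-5)) = 135*(((3/(-9))*4)*(-5)) = 135*((-⅑*3*4)*(-5)) = 135*(-⅓*4*(-5)) = 135*(-4/3*(-5)) = 135*(20/3) = 900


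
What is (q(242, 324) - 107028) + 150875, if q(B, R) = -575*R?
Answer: -142453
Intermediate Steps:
(q(242, 324) - 107028) + 150875 = (-575*324 - 107028) + 150875 = (-186300 - 107028) + 150875 = -293328 + 150875 = -142453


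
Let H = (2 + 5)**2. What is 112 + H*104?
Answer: 5208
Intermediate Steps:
H = 49 (H = 7**2 = 49)
112 + H*104 = 112 + 49*104 = 112 + 5096 = 5208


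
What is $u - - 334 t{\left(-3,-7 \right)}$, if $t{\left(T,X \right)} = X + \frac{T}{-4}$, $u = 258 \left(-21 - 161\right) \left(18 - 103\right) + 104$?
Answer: $\frac{7978553}{2} \approx 3.9893 \cdot 10^{6}$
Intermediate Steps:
$u = 3991364$ ($u = 258 \left(\left(-182\right) \left(-85\right)\right) + 104 = 258 \cdot 15470 + 104 = 3991260 + 104 = 3991364$)
$t{\left(T,X \right)} = X - \frac{T}{4}$
$u - - 334 t{\left(-3,-7 \right)} = 3991364 - - 334 \left(-7 - - \frac{3}{4}\right) = 3991364 - - 334 \left(-7 + \frac{3}{4}\right) = 3991364 - \left(-334\right) \left(- \frac{25}{4}\right) = 3991364 - \frac{4175}{2} = \frac{7978553}{2}$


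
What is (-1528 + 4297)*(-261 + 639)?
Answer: 1046682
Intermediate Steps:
(-1528 + 4297)*(-261 + 639) = 2769*378 = 1046682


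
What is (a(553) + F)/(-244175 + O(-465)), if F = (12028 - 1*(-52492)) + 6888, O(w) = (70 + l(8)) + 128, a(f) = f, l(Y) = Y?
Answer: -23987/81323 ≈ -0.29496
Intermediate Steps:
O(w) = 206 (O(w) = (70 + 8) + 128 = 78 + 128 = 206)
F = 71408 (F = (12028 + 52492) + 6888 = 64520 + 6888 = 71408)
(a(553) + F)/(-244175 + O(-465)) = (553 + 71408)/(-244175 + 206) = 71961/(-243969) = 71961*(-1/243969) = -23987/81323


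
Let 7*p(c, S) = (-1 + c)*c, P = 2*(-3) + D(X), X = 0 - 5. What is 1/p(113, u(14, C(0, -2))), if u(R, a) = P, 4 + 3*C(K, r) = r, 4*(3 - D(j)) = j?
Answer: 1/1808 ≈ 0.00055310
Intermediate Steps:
X = -5
D(j) = 3 - j/4
C(K, r) = -4/3 + r/3
P = -7/4 (P = 2*(-3) + (3 - ¼*(-5)) = -6 + (3 + 5/4) = -6 + 17/4 = -7/4 ≈ -1.7500)
u(R, a) = -7/4
p(c, S) = c*(-1 + c)/7 (p(c, S) = ((-1 + c)*c)/7 = (c*(-1 + c))/7 = c*(-1 + c)/7)
1/p(113, u(14, C(0, -2))) = 1/((⅐)*113*(-1 + 113)) = 1/((⅐)*113*112) = 1/1808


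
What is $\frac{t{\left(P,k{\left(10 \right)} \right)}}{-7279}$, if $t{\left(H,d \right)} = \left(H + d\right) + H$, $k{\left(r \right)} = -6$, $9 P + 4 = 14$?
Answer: $\frac{34}{65511} \approx 0.000519$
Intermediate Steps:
$P = \frac{10}{9}$ ($P = - \frac{4}{9} + \frac{1}{9} \cdot 14 = - \frac{4}{9} + \frac{14}{9} = \frac{10}{9} \approx 1.1111$)
$t{\left(H,d \right)} = d + 2 H$
$\frac{t{\left(P,k{\left(10 \right)} \right)}}{-7279} = \frac{-6 + 2 \cdot \frac{10}{9}}{-7279} = \left(-6 + \frac{20}{9}\right) \left(- \frac{1}{7279}\right) = \left(- \frac{34}{9}\right) \left(- \frac{1}{7279}\right) = \frac{34}{65511}$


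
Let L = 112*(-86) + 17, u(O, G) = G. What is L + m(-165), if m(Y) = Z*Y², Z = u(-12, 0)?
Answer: -9615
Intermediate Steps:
L = -9615 (L = -9632 + 17 = -9615)
Z = 0
m(Y) = 0 (m(Y) = 0*Y² = 0)
L + m(-165) = -9615 + 0 = -9615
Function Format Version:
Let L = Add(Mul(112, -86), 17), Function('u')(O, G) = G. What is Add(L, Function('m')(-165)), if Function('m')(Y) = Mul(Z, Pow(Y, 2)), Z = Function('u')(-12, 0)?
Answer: -9615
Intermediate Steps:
L = -9615 (L = Add(-9632, 17) = -9615)
Z = 0
Function('m')(Y) = 0 (Function('m')(Y) = Mul(0, Pow(Y, 2)) = 0)
Add(L, Function('m')(-165)) = Add(-9615, 0) = -9615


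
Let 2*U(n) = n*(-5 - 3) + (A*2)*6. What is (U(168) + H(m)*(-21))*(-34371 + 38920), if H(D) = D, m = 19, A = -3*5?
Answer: -5281389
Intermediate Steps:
A = -15
U(n) = -90 - 4*n (U(n) = (n*(-5 - 3) - 15*2*6)/2 = (n*(-8) - 30*6)/2 = (-8*n - 180)/2 = (-180 - 8*n)/2 = -90 - 4*n)
(U(168) + H(m)*(-21))*(-34371 + 38920) = ((-90 - 4*168) + 19*(-21))*(-34371 + 38920) = ((-90 - 672) - 399)*4549 = (-762 - 399)*4549 = -1161*4549 = -5281389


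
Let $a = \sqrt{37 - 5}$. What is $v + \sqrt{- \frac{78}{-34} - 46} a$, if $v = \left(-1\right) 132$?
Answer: $-132 + \frac{4 i \sqrt{25262}}{17} \approx -132.0 + 37.398 i$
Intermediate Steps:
$a = 4 \sqrt{2}$ ($a = \sqrt{32} = 4 \sqrt{2} \approx 5.6569$)
$v = -132$
$v + \sqrt{- \frac{78}{-34} - 46} a = -132 + \sqrt{- \frac{78}{-34} - 46} \cdot 4 \sqrt{2} = -132 + \sqrt{\left(-78\right) \left(- \frac{1}{34}\right) - 46} \cdot 4 \sqrt{2} = -132 + \sqrt{\frac{39}{17} - 46} \cdot 4 \sqrt{2} = -132 + \sqrt{- \frac{743}{17}} \cdot 4 \sqrt{2} = -132 + \frac{i \sqrt{12631}}{17} \cdot 4 \sqrt{2} = -132 + \frac{4 i \sqrt{25262}}{17}$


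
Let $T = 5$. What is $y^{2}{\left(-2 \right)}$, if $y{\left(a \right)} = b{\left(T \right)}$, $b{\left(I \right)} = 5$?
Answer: $25$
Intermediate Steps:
$y{\left(a \right)} = 5$
$y^{2}{\left(-2 \right)} = 5^{2} = 25$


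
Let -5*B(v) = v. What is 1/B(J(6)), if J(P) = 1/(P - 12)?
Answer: 30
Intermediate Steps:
J(P) = 1/(-12 + P)
B(v) = -v/5
1/B(J(6)) = 1/(-1/(5*(-12 + 6))) = 1/(-⅕/(-6)) = 1/(-⅕*(-⅙)) = 1/(1/30) = 30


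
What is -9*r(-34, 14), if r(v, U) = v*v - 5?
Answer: -10359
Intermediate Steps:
r(v, U) = -5 + v**2 (r(v, U) = v**2 - 5 = -5 + v**2)
-9*r(-34, 14) = -9*(-5 + (-34)**2) = -9*(-5 + 1156) = -9*1151 = -10359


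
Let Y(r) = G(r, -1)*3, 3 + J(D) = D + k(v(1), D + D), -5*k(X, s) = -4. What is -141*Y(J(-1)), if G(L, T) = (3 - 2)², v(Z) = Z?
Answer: -423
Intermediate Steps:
G(L, T) = 1 (G(L, T) = 1² = 1)
k(X, s) = ⅘ (k(X, s) = -⅕*(-4) = ⅘)
J(D) = -11/5 + D (J(D) = -3 + (D + ⅘) = -3 + (⅘ + D) = -11/5 + D)
Y(r) = 3 (Y(r) = 1*3 = 3)
-141*Y(J(-1)) = -141*3 = -423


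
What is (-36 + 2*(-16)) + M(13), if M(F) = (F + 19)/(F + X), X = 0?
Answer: -852/13 ≈ -65.538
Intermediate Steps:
M(F) = (19 + F)/F (M(F) = (F + 19)/(F + 0) = (19 + F)/F)
(-36 + 2*(-16)) + M(13) = (-36 + 2*(-16)) + (19 + 13)/13 = (-36 - 32) + (1/13)*32 = -68 + 32/13 = -852/13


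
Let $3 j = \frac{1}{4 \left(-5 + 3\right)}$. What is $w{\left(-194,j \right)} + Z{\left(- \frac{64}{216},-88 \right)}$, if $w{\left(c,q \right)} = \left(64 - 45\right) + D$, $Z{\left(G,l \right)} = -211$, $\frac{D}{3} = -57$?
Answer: $-363$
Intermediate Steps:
$D = -171$ ($D = 3 \left(-57\right) = -171$)
$j = - \frac{1}{24}$ ($j = \frac{1}{3 \cdot 4 \left(-5 + 3\right)} = \frac{1}{3 \cdot 4 \left(-2\right)} = \frac{1}{3 \left(-8\right)} = \frac{1}{3} \left(- \frac{1}{8}\right) = - \frac{1}{24} \approx -0.041667$)
$w{\left(c,q \right)} = -152$ ($w{\left(c,q \right)} = \left(64 - 45\right) - 171 = 19 - 171 = -152$)
$w{\left(-194,j \right)} + Z{\left(- \frac{64}{216},-88 \right)} = -152 - 211 = -363$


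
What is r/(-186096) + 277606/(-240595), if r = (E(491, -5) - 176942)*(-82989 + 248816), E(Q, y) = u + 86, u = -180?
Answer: 588598305536097/3731147260 ≈ 1.5775e+5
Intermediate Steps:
E(Q, y) = -94 (E(Q, y) = -180 + 86 = -94)
r = -29357348772 (r = (-94 - 176942)*(-82989 + 248816) = -177036*165827 = -29357348772)
r/(-186096) + 277606/(-240595) = -29357348772/(-186096) + 277606/(-240595) = -29357348772*(-1/186096) + 277606*(-1/240595) = 2446445731/15508 - 277606/240595 = 588598305536097/3731147260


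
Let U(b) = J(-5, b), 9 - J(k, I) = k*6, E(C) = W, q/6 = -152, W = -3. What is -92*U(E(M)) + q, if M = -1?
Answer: -4500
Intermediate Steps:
q = -912 (q = 6*(-152) = -912)
E(C) = -3
J(k, I) = 9 - 6*k (J(k, I) = 9 - k*6 = 9 - 6*k)
U(b) = 39 (U(b) = 9 - 6*(-5) = 9 + 30 = 39)
-92*U(E(M)) + q = -92*39 - 912 = -3588 - 912 = -4500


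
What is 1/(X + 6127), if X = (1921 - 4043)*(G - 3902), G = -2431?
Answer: 1/13444753 ≈ 7.4378e-8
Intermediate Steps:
X = 13438626 (X = (1921 - 4043)*(-2431 - 3902) = -2122*(-6333) = 13438626)
1/(X + 6127) = 1/(13438626 + 6127) = 1/13444753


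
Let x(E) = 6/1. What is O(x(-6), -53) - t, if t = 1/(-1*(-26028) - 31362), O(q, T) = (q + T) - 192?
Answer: -1274825/5334 ≈ -239.00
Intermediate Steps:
x(E) = 6 (x(E) = 6*1 = 6)
O(q, T) = -192 + T + q (O(q, T) = (T + q) - 192 = -192 + T + q)
t = -1/5334 (t = 1/(26028 - 31362) = 1/(-5334) = -1/5334 ≈ -0.00018748)
O(x(-6), -53) - t = (-192 - 53 + 6) - 1*(-1/5334) = -239 + 1/5334 = -1274825/5334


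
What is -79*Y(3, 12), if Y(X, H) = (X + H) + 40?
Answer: -4345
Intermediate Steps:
Y(X, H) = 40 + H + X (Y(X, H) = (H + X) + 40 = 40 + H + X)
-79*Y(3, 12) = -79*(40 + 12 + 3) = -79*55 = -4345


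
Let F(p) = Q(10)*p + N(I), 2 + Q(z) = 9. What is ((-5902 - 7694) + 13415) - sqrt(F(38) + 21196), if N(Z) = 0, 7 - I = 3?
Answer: -181 - 7*sqrt(438) ≈ -327.50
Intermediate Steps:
I = 4 (I = 7 - 1*3 = 7 - 3 = 4)
Q(z) = 7 (Q(z) = -2 + 9 = 7)
F(p) = 7*p (F(p) = 7*p + 0 = 7*p)
((-5902 - 7694) + 13415) - sqrt(F(38) + 21196) = ((-5902 - 7694) + 13415) - sqrt(7*38 + 21196) = (-13596 + 13415) - sqrt(266 + 21196) = -181 - sqrt(21462) = -181 - 7*sqrt(438)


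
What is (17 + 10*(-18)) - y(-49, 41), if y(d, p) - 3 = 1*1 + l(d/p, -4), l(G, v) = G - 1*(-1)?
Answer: -6839/41 ≈ -166.80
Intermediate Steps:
l(G, v) = 1 + G (l(G, v) = G + 1 = 1 + G)
y(d, p) = 5 + d/p (y(d, p) = 3 + (1*1 + (1 + d/p)) = 3 + (1 + (1 + d/p)) = 3 + (2 + d/p) = 5 + d/p)
(17 + 10*(-18)) - y(-49, 41) = (17 + 10*(-18)) - (5 - 49/41) = (17 - 180) - (5 - 49*1/41) = -163 - (5 - 49/41) = -163 - 1*156/41 = -163 - 156/41 = -6839/41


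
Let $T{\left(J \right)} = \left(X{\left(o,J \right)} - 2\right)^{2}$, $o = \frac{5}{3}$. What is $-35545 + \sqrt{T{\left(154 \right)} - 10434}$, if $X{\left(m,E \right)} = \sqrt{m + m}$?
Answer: $-35545 + \frac{i \sqrt{93906 - \left(6 - \sqrt{30}\right)^{2}}}{3} \approx -35545.0 + 102.15 i$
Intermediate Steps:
$o = \frac{5}{3}$ ($o = 5 \cdot \frac{1}{3} = \frac{5}{3} \approx 1.6667$)
$X{\left(m,E \right)} = \sqrt{2} \sqrt{m}$ ($X{\left(m,E \right)} = \sqrt{2 m} = \sqrt{2} \sqrt{m}$)
$T{\left(J \right)} = \left(-2 + \frac{\sqrt{30}}{3}\right)^{2}$ ($T{\left(J \right)} = \left(\sqrt{2} \sqrt{\frac{5}{3}} - 2\right)^{2} = \left(\sqrt{2} \frac{\sqrt{15}}{3} - 2\right)^{2} = \left(\frac{\sqrt{30}}{3} - 2\right)^{2} = \left(-2 + \frac{\sqrt{30}}{3}\right)^{2}$)
$-35545 + \sqrt{T{\left(154 \right)} - 10434} = -35545 + \sqrt{\frac{\left(6 - \sqrt{30}\right)^{2}}{9} - 10434} = -35545 + \sqrt{-10434 + \frac{\left(6 - \sqrt{30}\right)^{2}}{9}}$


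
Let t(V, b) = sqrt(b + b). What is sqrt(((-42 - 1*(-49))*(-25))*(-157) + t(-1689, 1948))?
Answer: sqrt(27475 + 2*sqrt(974)) ≈ 165.94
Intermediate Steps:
t(V, b) = sqrt(2)*sqrt(b) (t(V, b) = sqrt(2*b) = sqrt(2)*sqrt(b))
sqrt(((-42 - 1*(-49))*(-25))*(-157) + t(-1689, 1948)) = sqrt(((-42 - 1*(-49))*(-25))*(-157) + sqrt(2)*sqrt(1948)) = sqrt(((-42 + 49)*(-25))*(-157) + sqrt(2)*(2*sqrt(487))) = sqrt((7*(-25))*(-157) + 2*sqrt(974)) = sqrt(-175*(-157) + 2*sqrt(974)) = sqrt(27475 + 2*sqrt(974))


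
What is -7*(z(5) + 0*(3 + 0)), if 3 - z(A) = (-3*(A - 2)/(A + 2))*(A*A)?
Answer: -246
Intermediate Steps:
z(A) = 3 + 3*A²*(-2 + A)/(2 + A) (z(A) = 3 - (-3*(A - 2)/(A + 2))*A*A = 3 - (-3*(-2 + A)/(2 + A))*A² = 3 - (-3)*A²*(-2 + A)/(2 + A) = 3 + 3*A²*(-2 + A)/(2 + A))
-7*(z(5) + 0*(3 + 0)) = -7*(3*(2 + 5 + 5³ - 2*5²)/(2 + 5) + 0*(3 + 0)) = -7*(3*(2 + 5 + 125 - 2*25)/7 + 0*3) = -7*(3*(⅐)*(2 + 5 + 125 - 50) + 0) = -7*(3*(⅐)*82 + 0) = -7*(246/7 + 0) = -7*246/7 = -246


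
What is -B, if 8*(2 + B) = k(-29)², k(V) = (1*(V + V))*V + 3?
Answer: -2839209/8 ≈ -3.5490e+5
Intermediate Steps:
k(V) = 3 + 2*V² (k(V) = (1*(2*V))*V + 3 = (2*V)*V + 3 = 2*V² + 3 = 3 + 2*V²)
B = 2839209/8 (B = -2 + (3 + 2*(-29)²)²/8 = -2 + (3 + 2*841)²/8 = -2 + (3 + 1682)²/8 = -2 + (⅛)*1685² = -2 + (⅛)*2839225 = -2 + 2839225/8 = 2839209/8 ≈ 3.5490e+5)
-B = -1*2839209/8 = -2839209/8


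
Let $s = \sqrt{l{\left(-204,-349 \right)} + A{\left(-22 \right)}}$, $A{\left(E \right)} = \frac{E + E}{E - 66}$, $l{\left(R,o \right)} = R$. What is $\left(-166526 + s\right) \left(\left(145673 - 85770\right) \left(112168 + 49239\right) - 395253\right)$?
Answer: $-1610034694196968 + 4834184134 i \sqrt{814} \approx -1.61 \cdot 10^{15} + 1.3792 \cdot 10^{11} i$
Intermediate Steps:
$A{\left(E \right)} = \frac{2 E}{-66 + E}$
$s = \frac{i \sqrt{814}}{2}$ ($s = \sqrt{-204 + 2 \left(-22\right) \frac{1}{-66 - 22}} = \sqrt{-204 + 2 \left(-22\right) \frac{1}{-88}} = \sqrt{-204 + 2 \left(-22\right) \left(- \frac{1}{88}\right)} = \sqrt{-204 + \frac{1}{2}} = \sqrt{- \frac{407}{2}} = \frac{i \sqrt{814}}{2} \approx 14.265 i$)
$\left(-166526 + s\right) \left(\left(145673 - 85770\right) \left(112168 + 49239\right) - 395253\right) = \left(-166526 + \frac{i \sqrt{814}}{2}\right) \left(\left(145673 - 85770\right) \left(112168 + 49239\right) - 395253\right) = \left(-166526 + \frac{i \sqrt{814}}{2}\right) \left(59903 \cdot 161407 - 395253\right) = \left(-166526 + \frac{i \sqrt{814}}{2}\right) \left(9668763521 - 395253\right) = \left(-166526 + \frac{i \sqrt{814}}{2}\right) 9668368268 = -1610034694196968 + 4834184134 i \sqrt{814}$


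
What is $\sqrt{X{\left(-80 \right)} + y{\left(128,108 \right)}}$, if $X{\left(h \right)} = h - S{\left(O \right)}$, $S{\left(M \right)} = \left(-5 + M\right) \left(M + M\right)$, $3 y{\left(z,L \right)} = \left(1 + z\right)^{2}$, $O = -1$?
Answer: $\sqrt{5455} \approx 73.858$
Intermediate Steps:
$y{\left(z,L \right)} = \frac{\left(1 + z\right)^{2}}{3}$
$S{\left(M \right)} = 2 M \left(-5 + M\right)$ ($S{\left(M \right)} = \left(-5 + M\right) 2 M = 2 M \left(-5 + M\right)$)
$X{\left(h \right)} = -12 + h$ ($X{\left(h \right)} = h - 2 \left(-1\right) \left(-5 - 1\right) = h - 2 \left(-1\right) \left(-6\right) = h - 12 = -12 + h$)
$\sqrt{X{\left(-80 \right)} + y{\left(128,108 \right)}} = \sqrt{\left(-12 - 80\right) + \frac{\left(1 + 128\right)^{2}}{3}} = \sqrt{-92 + \frac{129^{2}}{3}} = \sqrt{-92 + \frac{1}{3} \cdot 16641} = \sqrt{-92 + 5547} = \sqrt{5455}$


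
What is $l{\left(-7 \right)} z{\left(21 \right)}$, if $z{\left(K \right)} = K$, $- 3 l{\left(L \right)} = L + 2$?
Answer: $35$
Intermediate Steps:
$l{\left(L \right)} = - \frac{2}{3} - \frac{L}{3}$ ($l{\left(L \right)} = - \frac{L + 2}{3} = - \frac{2 + L}{3} = - \frac{2}{3} - \frac{L}{3}$)
$l{\left(-7 \right)} z{\left(21 \right)} = \left(- \frac{2}{3} - - \frac{7}{3}\right) 21 = \left(- \frac{2}{3} + \frac{7}{3}\right) 21 = \frac{5}{3} \cdot 21 = 35$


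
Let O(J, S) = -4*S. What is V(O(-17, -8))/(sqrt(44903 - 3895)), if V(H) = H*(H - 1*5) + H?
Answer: 224*sqrt(2563)/2563 ≈ 4.4246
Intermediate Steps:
V(H) = H + H*(-5 + H) (V(H) = H*(H - 5) + H = H*(-5 + H) + H = H + H*(-5 + H))
V(O(-17, -8))/(sqrt(44903 - 3895)) = ((-4*(-8))*(-4 - 4*(-8)))/(sqrt(44903 - 3895)) = (32*(-4 + 32))/(sqrt(41008)) = (32*28)/((4*sqrt(2563))) = 896*(sqrt(2563)/10252) = 224*sqrt(2563)/2563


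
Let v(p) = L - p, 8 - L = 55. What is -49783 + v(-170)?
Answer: -49660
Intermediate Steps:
L = -47 (L = 8 - 1*55 = 8 - 55 = -47)
v(p) = -47 - p
-49783 + v(-170) = -49783 + (-47 - 1*(-170)) = -49783 + (-47 + 170) = -49783 + 123 = -49660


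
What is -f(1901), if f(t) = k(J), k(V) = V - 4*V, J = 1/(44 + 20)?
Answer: 3/64 ≈ 0.046875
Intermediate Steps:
J = 1/64 ≈ 0.015625
k(V) = -3*V
f(t) = -3/64 (f(t) = -3*1/64 = -3/64)
-f(1901) = -1*(-3/64) = 3/64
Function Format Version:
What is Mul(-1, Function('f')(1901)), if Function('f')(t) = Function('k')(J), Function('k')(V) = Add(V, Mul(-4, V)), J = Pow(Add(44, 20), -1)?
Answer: Rational(3, 64) ≈ 0.046875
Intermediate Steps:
J = Rational(1, 64) (J = Pow(64, -1) = Rational(1, 64) ≈ 0.015625)
Function('k')(V) = Mul(-3, V)
Function('f')(t) = Rational(-3, 64) (Function('f')(t) = Mul(-3, Rational(1, 64)) = Rational(-3, 64))
Mul(-1, Function('f')(1901)) = Mul(-1, Rational(-3, 64)) = Rational(3, 64)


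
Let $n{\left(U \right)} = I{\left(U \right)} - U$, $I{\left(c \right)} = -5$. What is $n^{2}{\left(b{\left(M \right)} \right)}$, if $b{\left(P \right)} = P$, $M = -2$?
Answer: $9$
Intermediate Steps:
$n{\left(U \right)} = -5 - U$
$n^{2}{\left(b{\left(M \right)} \right)} = \left(-5 - -2\right)^{2} = \left(-5 + 2\right)^{2} = \left(-3\right)^{2} = 9$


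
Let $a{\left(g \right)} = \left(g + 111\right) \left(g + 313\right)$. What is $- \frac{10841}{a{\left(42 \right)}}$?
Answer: $- \frac{10841}{54315} \approx -0.19959$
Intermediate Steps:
$a{\left(g \right)} = \left(111 + g\right) \left(313 + g\right)$
$- \frac{10841}{a{\left(42 \right)}} = - \frac{10841}{34743 + 42^{2} + 424 \cdot 42} = - \frac{10841}{34743 + 1764 + 17808} = - \frac{10841}{54315}$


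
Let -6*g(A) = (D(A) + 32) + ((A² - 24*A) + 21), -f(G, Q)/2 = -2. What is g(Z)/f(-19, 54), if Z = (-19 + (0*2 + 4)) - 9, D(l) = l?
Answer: -1181/24 ≈ -49.208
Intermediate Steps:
f(G, Q) = 4 (f(G, Q) = -2*(-2) = 4)
Z = -24 (Z = (-19 + (0 + 4)) - 9 = (-19 + 4) - 9 = -15 - 9 = -24)
g(A) = -53/6 - A²/6 + 23*A/6 (g(A) = -((A + 32) + ((A² - 24*A) + 21))/6 = -((32 + A) + (21 + A² - 24*A))/6 = -(53 + A² - 23*A)/6 = -53/6 - A²/6 + 23*A/6)
g(Z)/f(-19, 54) = (-53/6 - ⅙*(-24)² + (23/6)*(-24))/4 = (-53/6 - ⅙*576 - 92)*(¼) = (-53/6 - 96 - 92)*(¼) = -1181/6*¼ = -1181/24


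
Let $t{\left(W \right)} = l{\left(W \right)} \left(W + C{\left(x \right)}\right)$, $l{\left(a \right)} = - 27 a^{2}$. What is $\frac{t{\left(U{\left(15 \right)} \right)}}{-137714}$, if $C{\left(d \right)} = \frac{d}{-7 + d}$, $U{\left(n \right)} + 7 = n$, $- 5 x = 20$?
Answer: $\frac{79488}{757427} \approx 0.10494$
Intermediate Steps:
$x = -4$ ($x = \left(- \frac{1}{5}\right) 20 = -4$)
$U{\left(n \right)} = -7 + n$
$t{\left(W \right)} = - 27 W^{2} \left(\frac{4}{11} + W\right)$ ($t{\left(W \right)} = - 27 W^{2} \left(W - \frac{4}{-7 - 4}\right) = - 27 W^{2} \left(W - \frac{4}{-11}\right) = - 27 W^{2} \left(W - - \frac{4}{11}\right) = - 27 W^{2} \left(W + \frac{4}{11}\right) = - 27 W^{2} \left(\frac{4}{11} + W\right)$)
$\frac{t{\left(U{\left(15 \right)} \right)}}{-137714} = \frac{\left(-7 + 15\right)^{2} \left(- \frac{108}{11} - 27 \left(-7 + 15\right)\right)}{-137714} = 8^{2} \left(- \frac{108}{11} - 216\right) \left(- \frac{1}{137714}\right) = 64 \left(- \frac{108}{11} - 216\right) \left(- \frac{1}{137714}\right) = 64 \left(- \frac{2484}{11}\right) \left(- \frac{1}{137714}\right) = \left(- \frac{158976}{11}\right) \left(- \frac{1}{137714}\right) = \frac{79488}{757427}$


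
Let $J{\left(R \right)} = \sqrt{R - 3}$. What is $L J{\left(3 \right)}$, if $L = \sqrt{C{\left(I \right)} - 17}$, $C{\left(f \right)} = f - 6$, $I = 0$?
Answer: $0$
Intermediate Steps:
$C{\left(f \right)} = -6 + f$ ($C{\left(f \right)} = f - 6 = -6 + f$)
$J{\left(R \right)} = \sqrt{-3 + R}$
$L = i \sqrt{23}$ ($L = \sqrt{\left(-6 + 0\right) - 17} = \sqrt{-6 - 17} = \sqrt{-23} = i \sqrt{23} \approx 4.7958 i$)
$L J{\left(3 \right)} = i \sqrt{23} \sqrt{-3 + 3} = i \sqrt{23} \sqrt{0} = i \sqrt{23} \cdot 0 = 0$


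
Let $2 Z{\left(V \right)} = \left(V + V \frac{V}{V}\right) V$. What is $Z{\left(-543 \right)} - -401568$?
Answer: $696417$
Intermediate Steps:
$Z{\left(V \right)} = V^{2}$ ($Z{\left(V \right)} = \frac{\left(V + V \frac{V}{V}\right) V}{2} = \frac{\left(V + V 1\right) V}{2} = \frac{\left(V + V\right) V}{2} = \frac{2 V V}{2} = \frac{2 V^{2}}{2} = V^{2}$)
$Z{\left(-543 \right)} - -401568 = \left(-543\right)^{2} - -401568 = 294849 + 401568 = 696417$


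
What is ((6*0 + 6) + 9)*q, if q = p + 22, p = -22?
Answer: 0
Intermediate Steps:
q = 0 (q = -22 + 22 = 0)
((6*0 + 6) + 9)*q = ((6*0 + 6) + 9)*0 = ((0 + 6) + 9)*0 = (6 + 9)*0 = 15*0 = 0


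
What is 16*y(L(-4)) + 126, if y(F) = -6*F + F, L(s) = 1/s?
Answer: 146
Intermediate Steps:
L(s) = 1/s
y(F) = -5*F
16*y(L(-4)) + 126 = 16*(-5/(-4)) + 126 = 16*(-5*(-¼)) + 126 = 16*(5/4) + 126 = 20 + 126 = 146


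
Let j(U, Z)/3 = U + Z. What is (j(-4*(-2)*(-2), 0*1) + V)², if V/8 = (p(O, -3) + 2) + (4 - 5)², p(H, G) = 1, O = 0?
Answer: 256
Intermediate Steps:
j(U, Z) = 3*U + 3*Z (j(U, Z) = 3*(U + Z) = 3*U + 3*Z)
V = 32 (V = 8*((1 + 2) + (4 - 5)²) = 8*(3 + (-1)²) = 8*(3 + 1) = 8*4 = 32)
(j(-4*(-2)*(-2), 0*1) + V)² = ((3*(-4*(-2)*(-2)) + 3*(0*1)) + 32)² = ((3*(8*(-2)) + 3*0) + 32)² = ((3*(-16) + 0) + 32)² = ((-48 + 0) + 32)² = (-48 + 32)² = (-16)² = 256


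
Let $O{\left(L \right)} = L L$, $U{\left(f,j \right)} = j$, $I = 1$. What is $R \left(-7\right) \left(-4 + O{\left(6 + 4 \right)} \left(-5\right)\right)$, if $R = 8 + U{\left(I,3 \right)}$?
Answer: $38808$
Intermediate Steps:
$O{\left(L \right)} = L^{2}$
$R = 11$ ($R = 8 + 3 = 11$)
$R \left(-7\right) \left(-4 + O{\left(6 + 4 \right)} \left(-5\right)\right) = 11 \left(-7\right) \left(-4 + \left(6 + 4\right)^{2} \left(-5\right)\right) = - 77 \left(-4 + 10^{2} \left(-5\right)\right) = - 77 \left(-4 + 100 \left(-5\right)\right) = - 77 \left(-4 - 500\right) = \left(-77\right) \left(-504\right) = 38808$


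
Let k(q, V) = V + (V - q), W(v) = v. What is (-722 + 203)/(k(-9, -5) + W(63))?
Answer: -519/62 ≈ -8.3710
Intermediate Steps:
k(q, V) = -q + 2*V
(-722 + 203)/(k(-9, -5) + W(63)) = (-722 + 203)/((-1*(-9) + 2*(-5)) + 63) = -519/((9 - 10) + 63) = -519/(-1 + 63) = -519/62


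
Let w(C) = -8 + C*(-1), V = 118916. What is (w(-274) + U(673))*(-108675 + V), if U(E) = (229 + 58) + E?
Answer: 12555466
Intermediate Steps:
w(C) = -8 - C
U(E) = 287 + E
(w(-274) + U(673))*(-108675 + V) = ((-8 - 1*(-274)) + (287 + 673))*(-108675 + 118916) = ((-8 + 274) + 960)*10241 = (266 + 960)*10241 = 1226*10241 = 12555466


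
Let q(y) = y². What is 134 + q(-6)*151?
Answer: 5570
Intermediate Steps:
134 + q(-6)*151 = 134 + (-6)²*151 = 134 + 36*151 = 134 + 5436 = 5570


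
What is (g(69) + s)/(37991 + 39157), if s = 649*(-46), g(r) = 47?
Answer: -29807/77148 ≈ -0.38636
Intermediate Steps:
s = -29854
(g(69) + s)/(37991 + 39157) = (47 - 29854)/(37991 + 39157) = -29807/77148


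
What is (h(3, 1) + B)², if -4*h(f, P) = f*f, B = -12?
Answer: 3249/16 ≈ 203.06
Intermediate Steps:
h(f, P) = -f²/4 (h(f, P) = -f*f/4 = -f²/4)
(h(3, 1) + B)² = (-¼*3² - 12)² = (-¼*9 - 12)² = (-9/4 - 12)² = (-57/4)² = 3249/16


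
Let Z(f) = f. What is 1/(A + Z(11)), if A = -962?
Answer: -1/951 ≈ -0.0010515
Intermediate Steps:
1/(A + Z(11)) = 1/(-962 + 11) = 1/(-951) = -1/951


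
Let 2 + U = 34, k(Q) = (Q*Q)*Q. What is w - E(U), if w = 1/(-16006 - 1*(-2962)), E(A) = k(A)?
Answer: -427425793/13044 ≈ -32768.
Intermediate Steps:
k(Q) = Q³ (k(Q) = Q²*Q = Q³)
U = 32 (U = -2 + 34 = 32)
E(A) = A³
w = -1/13044 (w = 1/(-16006 + 2962) = 1/(-13044) = -1/13044 ≈ -7.6664e-5)
w - E(U) = -1/13044 - 1*32³ = -1/13044 - 1*32768 = -1/13044 - 32768 = -427425793/13044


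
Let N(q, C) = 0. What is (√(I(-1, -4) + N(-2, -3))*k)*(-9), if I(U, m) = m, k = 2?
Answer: -36*I ≈ -36.0*I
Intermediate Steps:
(√(I(-1, -4) + N(-2, -3))*k)*(-9) = (√(-4 + 0)*2)*(-9) = (√(-4)*2)*(-9) = ((2*I)*2)*(-9) = (4*I)*(-9) = -36*I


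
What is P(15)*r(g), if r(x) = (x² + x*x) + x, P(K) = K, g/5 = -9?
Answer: 60075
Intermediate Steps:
g = -45 (g = 5*(-9) = -45)
r(x) = x + 2*x² (r(x) = (x² + x²) + x = 2*x² + x = x + 2*x²)
P(15)*r(g) = 15*(-45*(1 + 2*(-45))) = 15*(-45*(1 - 90)) = 15*(-45*(-89)) = 15*4005 = 60075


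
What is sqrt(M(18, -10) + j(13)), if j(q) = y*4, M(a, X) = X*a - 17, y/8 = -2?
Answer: 3*I*sqrt(29) ≈ 16.155*I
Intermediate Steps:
y = -16 (y = 8*(-2) = -16)
M(a, X) = -17 + X*a
j(q) = -64 (j(q) = -16*4 = -64)
sqrt(M(18, -10) + j(13)) = sqrt((-17 - 10*18) - 64) = sqrt((-17 - 180) - 64) = sqrt(-197 - 64) = sqrt(-261) = 3*I*sqrt(29)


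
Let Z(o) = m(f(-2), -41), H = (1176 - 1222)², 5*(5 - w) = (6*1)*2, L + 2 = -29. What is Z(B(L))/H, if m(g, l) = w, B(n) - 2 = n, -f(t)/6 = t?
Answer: 13/10580 ≈ 0.0012287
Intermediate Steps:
L = -31 (L = -2 - 29 = -31)
f(t) = -6*t
B(n) = 2 + n
w = 13/5 (w = 5 - 6*1*2/5 = 5 - 6*2/5 = 5 - ⅕*12 = 5 - 12/5 = 13/5 ≈ 2.6000)
m(g, l) = 13/5
H = 2116 (H = (-46)² = 2116)
Z(o) = 13/5
Z(B(L))/H = (13/5)/2116 = (13/5)*(1/2116) = 13/10580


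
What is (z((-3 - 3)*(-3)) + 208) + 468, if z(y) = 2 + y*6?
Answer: 786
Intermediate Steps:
z(y) = 2 + 6*y
(z((-3 - 3)*(-3)) + 208) + 468 = ((2 + 6*((-3 - 3)*(-3))) + 208) + 468 = ((2 + 6*(-6*(-3))) + 208) + 468 = ((2 + 6*18) + 208) + 468 = ((2 + 108) + 208) + 468 = (110 + 208) + 468 = 318 + 468 = 786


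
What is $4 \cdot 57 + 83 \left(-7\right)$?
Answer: $-353$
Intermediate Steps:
$4 \cdot 57 + 83 \left(-7\right) = 228 - 581 = -353$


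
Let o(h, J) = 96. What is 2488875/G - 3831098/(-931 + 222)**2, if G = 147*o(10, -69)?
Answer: 399015239633/2364611424 ≈ 168.74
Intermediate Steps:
G = 14112 (G = 147*96 = 14112)
2488875/G - 3831098/(-931 + 222)**2 = 2488875/14112 - 3831098/(-931 + 222)**2 = 2488875*(1/14112) - 3831098/((-709)**2) = 829625/4704 - 3831098/502681 = 399015239633/2364611424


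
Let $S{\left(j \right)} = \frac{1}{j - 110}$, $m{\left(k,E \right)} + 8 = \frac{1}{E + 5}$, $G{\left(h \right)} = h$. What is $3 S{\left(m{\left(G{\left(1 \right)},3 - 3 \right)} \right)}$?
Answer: $- \frac{15}{589} \approx -0.025467$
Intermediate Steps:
$m{\left(k,E \right)} = -8 + \frac{1}{5 + E}$ ($m{\left(k,E \right)} = -8 + \frac{1}{E + 5} = -8 + \frac{1}{5 + E}$)
$S{\left(j \right)} = \frac{1}{-110 + j}$
$3 S{\left(m{\left(G{\left(1 \right)},3 - 3 \right)} \right)} = \frac{3}{-110 + \frac{-39 - 8 \left(3 - 3\right)}{5 + \left(3 - 3\right)}} = \frac{3}{-110 + \frac{-39 - 0}{5 + 0}} = \frac{3}{-110 + \frac{-39 + 0}{5}} = \frac{3}{-110 + \frac{1}{5} \left(-39\right)} = \frac{3}{-110 - \frac{39}{5}} = \frac{3}{- \frac{589}{5}} = 3 \left(- \frac{5}{589}\right) = - \frac{15}{589}$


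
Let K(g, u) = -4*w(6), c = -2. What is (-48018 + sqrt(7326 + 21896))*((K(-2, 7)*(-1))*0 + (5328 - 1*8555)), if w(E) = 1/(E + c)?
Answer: 154954086 - 3227*sqrt(29222) ≈ 1.5440e+8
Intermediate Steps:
w(E) = 1/(-2 + E) (w(E) = 1/(E - 2) = 1/(-2 + E))
K(g, u) = -1 (K(g, u) = -4/(-2 + 6) = -4/4 = -4*1/4 = -1)
(-48018 + sqrt(7326 + 21896))*((K(-2, 7)*(-1))*0 + (5328 - 1*8555)) = (-48018 + sqrt(7326 + 21896))*(-1*(-1)*0 + (5328 - 1*8555)) = (-48018 + sqrt(29222))*(1*0 + (5328 - 8555)) = (-48018 + sqrt(29222))*(0 - 3227) = (-48018 + sqrt(29222))*(-3227) = 154954086 - 3227*sqrt(29222)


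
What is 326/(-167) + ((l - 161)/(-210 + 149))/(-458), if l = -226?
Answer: -9172417/4665646 ≈ -1.9659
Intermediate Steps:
326/(-167) + ((l - 161)/(-210 + 149))/(-458) = 326/(-167) + ((-226 - 161)/(-210 + 149))/(-458) = 326*(-1/167) - 387/(-61)*(-1/458) = -326/167 - 387*(-1/61)*(-1/458) = -326/167 + (387/61)*(-1/458) = -326/167 - 387/27938 = -9172417/4665646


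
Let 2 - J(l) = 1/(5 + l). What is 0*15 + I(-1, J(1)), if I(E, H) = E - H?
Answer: -17/6 ≈ -2.8333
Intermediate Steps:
J(l) = 2 - 1/(5 + l)
0*15 + I(-1, J(1)) = 0*15 + (-1 - (9 + 2*1)/(5 + 1)) = 0 + (-1 - (9 + 2)/6) = 0 + (-1 - 11/6) = 0 - 17/6 = -17/6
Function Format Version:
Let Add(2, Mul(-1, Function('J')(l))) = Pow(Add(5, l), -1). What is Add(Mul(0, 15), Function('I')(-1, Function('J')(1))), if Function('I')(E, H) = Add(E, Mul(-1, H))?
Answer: Rational(-17, 6) ≈ -2.8333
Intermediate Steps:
Function('J')(l) = Add(2, Mul(-1, Pow(Add(5, l), -1)))
Add(Mul(0, 15), Function('I')(-1, Function('J')(1))) = Add(Mul(0, 15), Add(-1, Mul(-1, Mul(Pow(Add(5, 1), -1), Add(9, Mul(2, 1)))))) = Add(0, Add(-1, Mul(-1, Mul(Pow(6, -1), Add(9, 2))))) = Add(0, Add(-1, Mul(-1, Mul(Rational(1, 6), 11)))) = Add(0, Add(-1, Mul(-1, Rational(11, 6)))) = Add(0, Add(-1, Rational(-11, 6))) = Add(0, Rational(-17, 6)) = Rational(-17, 6)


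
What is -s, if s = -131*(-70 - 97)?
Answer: -21877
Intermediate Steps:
s = 21877 (s = -131*(-167) = 21877)
-s = -1*21877 = -21877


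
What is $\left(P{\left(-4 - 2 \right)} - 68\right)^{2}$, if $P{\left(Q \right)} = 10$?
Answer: $3364$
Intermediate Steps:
$\left(P{\left(-4 - 2 \right)} - 68\right)^{2} = \left(10 - 68\right)^{2} = \left(-58\right)^{2} = 3364$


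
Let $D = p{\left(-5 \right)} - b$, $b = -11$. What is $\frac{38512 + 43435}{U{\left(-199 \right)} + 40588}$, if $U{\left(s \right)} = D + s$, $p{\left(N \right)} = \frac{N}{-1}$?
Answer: $\frac{81947}{40405} \approx 2.0281$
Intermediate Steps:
$p{\left(N \right)} = - N$ ($p{\left(N \right)} = N \left(-1\right) = - N$)
$D = 16$ ($D = \left(-1\right) \left(-5\right) - -11 = 5 + 11 = 16$)
$U{\left(s \right)} = 16 + s$
$\frac{38512 + 43435}{U{\left(-199 \right)} + 40588} = \frac{38512 + 43435}{\left(16 - 199\right) + 40588} = \frac{81947}{-183 + 40588} = \frac{81947}{40405}$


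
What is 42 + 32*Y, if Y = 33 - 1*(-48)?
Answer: 2634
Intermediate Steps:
Y = 81 (Y = 33 + 48 = 81)
42 + 32*Y = 42 + 32*81 = 42 + 2592 = 2634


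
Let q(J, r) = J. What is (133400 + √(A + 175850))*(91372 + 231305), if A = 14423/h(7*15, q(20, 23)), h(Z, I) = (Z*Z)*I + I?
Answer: 43045111800 + 8721*√2137856302599990/2980 ≈ 4.3180e+10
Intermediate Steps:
h(Z, I) = I + I*Z² (h(Z, I) = Z²*I + I = I*Z² + I = I + I*Z²)
A = 14423/220520 (A = 14423/((20*(1 + (7*15)²))) = 14423/((20*(1 + 105²))) = 14423/((20*(1 + 11025))) = 14423/((20*11026)) = 14423/220520 ≈ 0.065405)
(133400 + √(A + 175850))*(91372 + 231305) = (133400 + √(14423/220520 + 175850))*(91372 + 231305) = (133400 + √(38778456423/220520))*322677 = (133400 + √2137856302599990/110260)*322677 = 43045111800 + 8721*√2137856302599990/2980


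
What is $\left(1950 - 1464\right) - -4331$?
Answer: $4817$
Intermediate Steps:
$\left(1950 - 1464\right) - -4331 = 486 + 4331 = 4817$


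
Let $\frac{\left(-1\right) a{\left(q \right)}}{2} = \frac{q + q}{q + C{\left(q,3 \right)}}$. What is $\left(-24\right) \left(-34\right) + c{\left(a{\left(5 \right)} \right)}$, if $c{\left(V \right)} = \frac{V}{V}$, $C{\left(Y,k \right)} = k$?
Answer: $817$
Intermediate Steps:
$a{\left(q \right)} = - \frac{4 q}{3 + q}$ ($a{\left(q \right)} = - 2 \frac{q + q}{q + 3} = - 2 \frac{2 q}{3 + q} = - \frac{4 q}{3 + q}$)
$c{\left(V \right)} = 1$
$\left(-24\right) \left(-34\right) + c{\left(a{\left(5 \right)} \right)} = \left(-24\right) \left(-34\right) + 1 = 816 + 1 = 817$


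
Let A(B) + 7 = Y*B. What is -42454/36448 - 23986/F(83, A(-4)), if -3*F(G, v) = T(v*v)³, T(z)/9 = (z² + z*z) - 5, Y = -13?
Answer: -2845340538716770720315390261/2442808026455666350166946000 ≈ -1.1648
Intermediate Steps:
A(B) = -7 - 13*B
T(z) = -45 + 18*z² (T(z) = 9*((z² + z*z) - 5) = 9*((z² + z²) - 5) = 9*(2*z² - 5) = 9*(-5 + 2*z²) = -45 + 18*z²)
F(G, v) = -(-45 + 18*v⁴)³/3 (F(G, v) = -(-45 + 18*(v*v)²)³/3 = -(-45 + 18*(v²)²)³/3 = -(-45 + 18*v⁴)³/3)
-42454/36448 - 23986/F(83, A(-4)) = -42454/36448 - 23986*(-1/(243*(-5 + 2*(-7 - 13*(-4))⁴)³)) = -42454*1/36448 - 23986*(-1/(243*(-5 + 2*(-7 + 52)⁴)³)) = -21227/18224 - 23986*(-1/(243*(-5 + 2*45⁴)³)) = -21227/18224 - 23986*(-1/(243*(-5 + 2*4100625)³)) = -21227/18224 - 23986*(-1/(243*(-5 + 8201250)³)) = -21227/18224 - 23986/((-243*8201245³)) = -21227/18224 - 23986/((-243*551619179532544781125)) = -21227/18224 - 23986/(-134043460626408381813375) = -21227/18224 - 23986*(-1/134043460626408381813375) = -21227/18224 + 23986/134043460626408381813375 = -2845340538716770720315390261/2442808026455666350166946000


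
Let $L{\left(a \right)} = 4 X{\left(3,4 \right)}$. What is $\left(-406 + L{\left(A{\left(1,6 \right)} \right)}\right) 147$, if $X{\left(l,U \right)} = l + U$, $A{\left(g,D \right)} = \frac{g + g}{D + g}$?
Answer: $-55566$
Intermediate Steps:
$A{\left(g,D \right)} = \frac{2 g}{D + g}$
$X{\left(l,U \right)} = U + l$
$L{\left(a \right)} = 28$ ($L{\left(a \right)} = 4 \left(4 + 3\right) = 4 \cdot 7 = 28$)
$\left(-406 + L{\left(A{\left(1,6 \right)} \right)}\right) 147 = \left(-406 + 28\right) 147 = \left(-378\right) 147 = -55566$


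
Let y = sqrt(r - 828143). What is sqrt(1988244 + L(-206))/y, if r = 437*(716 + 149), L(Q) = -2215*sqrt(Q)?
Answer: -I*sqrt(450138)*sqrt(1988244 - 2215*I*sqrt(206))/450138 ≈ -0.016802 - 2.1017*I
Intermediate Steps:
r = 378005 (r = 437*865 = 378005)
y = I*sqrt(450138) (y = sqrt(378005 - 828143) = sqrt(-450138) = I*sqrt(450138) ≈ 670.92*I)
sqrt(1988244 + L(-206))/y = sqrt(1988244 - 2215*I*sqrt(206))/((I*sqrt(450138))) = sqrt(1988244 - 2215*I*sqrt(206))*(-I*sqrt(450138)/450138) = -I*sqrt(450138)*sqrt(1988244 - 2215*I*sqrt(206))/450138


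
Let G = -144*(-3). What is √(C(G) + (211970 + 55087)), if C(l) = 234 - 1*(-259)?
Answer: 5*√10702 ≈ 517.25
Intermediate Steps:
G = 432
C(l) = 493 (C(l) = 234 + 259 = 493)
√(C(G) + (211970 + 55087)) = √(493 + (211970 + 55087)) = √(493 + 267057) = √267550 = 5*√10702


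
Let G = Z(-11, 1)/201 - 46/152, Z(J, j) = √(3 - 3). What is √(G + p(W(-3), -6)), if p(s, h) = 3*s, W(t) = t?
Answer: I*√13433/38 ≈ 3.05*I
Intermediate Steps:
Z(J, j) = 0 (Z(J, j) = √0 = 0)
G = -23/76 (G = 0/201 - 46/152 = 0*(1/201) - 46*1/152 = 0 - 23/76 = -23/76 ≈ -0.30263)
√(G + p(W(-3), -6)) = √(-23/76 + 3*(-3)) = √(-23/76 - 9) = √(-707/76) = I*√13433/38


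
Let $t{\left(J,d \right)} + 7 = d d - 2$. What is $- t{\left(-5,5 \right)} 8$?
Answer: $-128$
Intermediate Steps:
$t{\left(J,d \right)} = -9 + d^{2}$ ($t{\left(J,d \right)} = -7 + \left(d d - 2\right) = -7 + \left(d^{2} - 2\right) = -7 + \left(-2 + d^{2}\right) = -9 + d^{2}$)
$- t{\left(-5,5 \right)} 8 = - (-9 + 5^{2}) 8 = - (-9 + 25) 8 = \left(-1\right) 16 \cdot 8 = \left(-16\right) 8 = -128$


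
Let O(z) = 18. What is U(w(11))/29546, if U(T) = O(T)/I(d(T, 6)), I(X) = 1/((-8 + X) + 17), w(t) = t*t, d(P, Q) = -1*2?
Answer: 63/14773 ≈ 0.0042645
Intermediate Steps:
d(P, Q) = -2
w(t) = t**2
I(X) = 1/(9 + X)
U(T) = 126 (U(T) = 18/(1/(9 - 2)) = 18/(1/7) = 18*7 = 126)
U(w(11))/29546 = 126/29546 = 126*(1/29546) = 63/14773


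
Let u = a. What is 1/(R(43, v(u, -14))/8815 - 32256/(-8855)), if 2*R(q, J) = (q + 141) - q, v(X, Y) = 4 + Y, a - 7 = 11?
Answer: 4460390/16283481 ≈ 0.27392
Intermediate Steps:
a = 18 (a = 7 + 11 = 18)
u = 18
R(q, J) = 141/2 (R(q, J) = ((q + 141) - q)/2 = ((141 + q) - q)/2 = (1/2)*141 = 141/2)
1/(R(43, v(u, -14))/8815 - 32256/(-8855)) = 1/((141/2)/8815 - 32256/(-8855)) = 1/((141/2)*(1/8815) - 32256*(-1/8855)) = 1/(141/17630 + 4608/1265) = 1/(16283481/4460390) = 4460390/16283481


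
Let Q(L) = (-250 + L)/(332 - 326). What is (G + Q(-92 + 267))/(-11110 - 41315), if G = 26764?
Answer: -53503/104850 ≈ -0.51028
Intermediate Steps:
Q(L) = -125/3 + L/6 (Q(L) = (-250 + L)/6 = (-250 + L)*(⅙) = -125/3 + L/6)
(G + Q(-92 + 267))/(-11110 - 41315) = (26764 + (-125/3 + (-92 + 267)/6))/(-11110 - 41315) = (26764 + (-125/3 + (⅙)*175))/(-52425) = (26764 + (-125/3 + 175/6))*(-1/52425) = (26764 - 25/2)*(-1/52425) = (53503/2)*(-1/52425) = -53503/104850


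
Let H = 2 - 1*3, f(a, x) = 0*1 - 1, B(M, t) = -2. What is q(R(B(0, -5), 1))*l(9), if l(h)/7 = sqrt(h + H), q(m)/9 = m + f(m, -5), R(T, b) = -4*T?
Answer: 882*sqrt(2) ≈ 1247.3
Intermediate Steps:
f(a, x) = -1 (f(a, x) = 0 - 1 = -1)
q(m) = -9 + 9*m (q(m) = 9*(m - 1) = 9*(-1 + m) = -9 + 9*m)
H = -1 (H = 2 - 3 = -1)
l(h) = 7*sqrt(-1 + h) (l(h) = 7*sqrt(h - 1) = 7*sqrt(-1 + h))
q(R(B(0, -5), 1))*l(9) = (-9 + 9*(-4*(-2)))*(7*sqrt(-1 + 9)) = (-9 + 9*8)*(7*sqrt(8)) = (-9 + 72)*(7*(2*sqrt(2))) = 63*(14*sqrt(2)) = 882*sqrt(2)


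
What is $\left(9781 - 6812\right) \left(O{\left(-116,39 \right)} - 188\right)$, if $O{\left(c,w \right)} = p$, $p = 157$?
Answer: $-92039$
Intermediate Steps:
$O{\left(c,w \right)} = 157$
$\left(9781 - 6812\right) \left(O{\left(-116,39 \right)} - 188\right) = \left(9781 - 6812\right) \left(157 - 188\right) = 2969 \left(-31\right) = -92039$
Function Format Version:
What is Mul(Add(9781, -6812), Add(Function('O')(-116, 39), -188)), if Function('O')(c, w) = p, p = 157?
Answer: -92039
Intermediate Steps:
Function('O')(c, w) = 157
Mul(Add(9781, -6812), Add(Function('O')(-116, 39), -188)) = Mul(Add(9781, -6812), Add(157, -188)) = Mul(2969, -31) = -92039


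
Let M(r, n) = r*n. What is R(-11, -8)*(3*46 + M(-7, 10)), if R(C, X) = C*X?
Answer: 5984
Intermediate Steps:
M(r, n) = n*r
R(-11, -8)*(3*46 + M(-7, 10)) = (-11*(-8))*(3*46 + 10*(-7)) = 88*(138 - 70) = 88*68 = 5984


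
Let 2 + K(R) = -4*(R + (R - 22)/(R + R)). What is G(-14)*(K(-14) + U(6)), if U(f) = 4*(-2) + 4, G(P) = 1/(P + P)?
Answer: -157/98 ≈ -1.6020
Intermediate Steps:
G(P) = 1/(2*P)
U(f) = -4 (U(f) = -8 + 4 = -4)
K(R) = -2 - 4*R - 2*(-22 + R)/R (K(R) = -2 - 4*(R + (R - 22)/(R + R)) = -2 - 4*(R + (-22 + R)/((2*R))) = -2 - 4*(R + (-22 + R)*(1/(2*R))) = -2 - 4*(R + (-22 + R)/(2*R)) = -2 + (-4*R - 2*(-22 + R)/R) = -2 - 4*R - 2*(-22 + R)/R)
G(-14)*(K(-14) + U(6)) = ((½)/(-14))*((-4 - 4*(-14) + 44/(-14)) - 4) = ((½)*(-1/14))*((-4 + 56 + 44*(-1/14)) - 4) = -((-4 + 56 - 22/7) - 4)/28 = -(342/7 - 4)/28 = -1/28*314/7 = -157/98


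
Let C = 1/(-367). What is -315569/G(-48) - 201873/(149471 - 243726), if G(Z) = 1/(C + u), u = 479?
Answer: -746964207966407/4941655 ≈ -1.5116e+8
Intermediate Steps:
C = -1/367 ≈ -0.0027248
G(Z) = 367/175792 (G(Z) = 1/(-1/367 + 479) = 1/(175792/367) = 367/175792)
-315569/G(-48) - 201873/(149471 - 243726) = -315569/367/175792 - 201873/(149471 - 243726) = -315569*175792/367 - 201873/(-94255) = -55474505648/367 - 201873*(-1/94255) = -55474505648/367 + 28839/13465 = -746964207966407/4941655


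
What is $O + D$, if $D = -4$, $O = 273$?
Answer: $269$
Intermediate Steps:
$O + D = 273 - 4 = 269$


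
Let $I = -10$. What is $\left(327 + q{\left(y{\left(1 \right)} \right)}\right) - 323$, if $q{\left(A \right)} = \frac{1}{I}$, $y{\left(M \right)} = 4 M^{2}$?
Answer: $\frac{39}{10} \approx 3.9$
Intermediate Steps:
$q{\left(A \right)} = - \frac{1}{10}$ ($q{\left(A \right)} = \frac{1}{-10} = - \frac{1}{10}$)
$\left(327 + q{\left(y{\left(1 \right)} \right)}\right) - 323 = \left(327 - \frac{1}{10}\right) - 323 = \frac{3269}{10} - 323 = \frac{39}{10}$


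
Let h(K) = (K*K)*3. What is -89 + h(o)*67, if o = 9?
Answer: 16192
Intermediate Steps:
h(K) = 3*K**2 (h(K) = K**2*3 = 3*K**2)
-89 + h(o)*67 = -89 + (3*9**2)*67 = -89 + (3*81)*67 = -89 + 243*67 = -89 + 16281 = 16192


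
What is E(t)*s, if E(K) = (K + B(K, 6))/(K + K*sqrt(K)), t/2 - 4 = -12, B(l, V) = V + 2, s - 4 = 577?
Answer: 581/34 - 1162*I/17 ≈ 17.088 - 68.353*I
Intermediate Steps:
s = 581 (s = 4 + 577 = 581)
B(l, V) = 2 + V
t = -16 (t = 8 + 2*(-12) = 8 - 24 = -16)
E(K) = (8 + K)/(K + K**(3/2)) (E(K) = (K + (2 + 6))/(K + K*sqrt(K)) = (K + 8)/(K + K**(3/2)) = (8 + K)/(K + K**(3/2)))
E(t)*s = ((8 - 16)/(-16 + (-16)**(3/2)))*581 = (-8/(-16 - 64*I))*581 = (((-16 + 64*I)/4352)*(-8))*581 = -(-16 + 64*I)/544*581 = -581*(-16 + 64*I)/544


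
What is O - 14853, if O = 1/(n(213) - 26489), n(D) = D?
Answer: -390277429/26276 ≈ -14853.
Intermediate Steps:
O = -1/26276 (O = 1/(213 - 26489) = 1/(-26276) = -1/26276 ≈ -3.8058e-5)
O - 14853 = -1/26276 - 14853 = -390277429/26276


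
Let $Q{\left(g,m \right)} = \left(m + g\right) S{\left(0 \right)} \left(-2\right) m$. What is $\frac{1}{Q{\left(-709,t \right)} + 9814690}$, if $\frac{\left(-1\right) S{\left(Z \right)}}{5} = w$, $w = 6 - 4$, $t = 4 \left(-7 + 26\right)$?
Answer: $\frac{1}{8852530} \approx 1.1296 \cdot 10^{-7}$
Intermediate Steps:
$t = 76$ ($t = 4 \cdot 19 = 76$)
$w = 2$
$S{\left(Z \right)} = -10$ ($S{\left(Z \right)} = \left(-5\right) 2 = -10$)
$Q{\left(g,m \right)} = 20 m \left(g + m\right)$ ($Q{\left(g,m \right)} = \left(m + g\right) \left(-10\right) \left(-2\right) m = \left(g + m\right) 20 m = 20 m \left(g + m\right)$)
$\frac{1}{Q{\left(-709,t \right)} + 9814690} = \frac{1}{20 \cdot 76 \left(-709 + 76\right) + 9814690} = \frac{1}{20 \cdot 76 \left(-633\right) + 9814690} = \frac{1}{-962160 + 9814690} = \frac{1}{8852530}$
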